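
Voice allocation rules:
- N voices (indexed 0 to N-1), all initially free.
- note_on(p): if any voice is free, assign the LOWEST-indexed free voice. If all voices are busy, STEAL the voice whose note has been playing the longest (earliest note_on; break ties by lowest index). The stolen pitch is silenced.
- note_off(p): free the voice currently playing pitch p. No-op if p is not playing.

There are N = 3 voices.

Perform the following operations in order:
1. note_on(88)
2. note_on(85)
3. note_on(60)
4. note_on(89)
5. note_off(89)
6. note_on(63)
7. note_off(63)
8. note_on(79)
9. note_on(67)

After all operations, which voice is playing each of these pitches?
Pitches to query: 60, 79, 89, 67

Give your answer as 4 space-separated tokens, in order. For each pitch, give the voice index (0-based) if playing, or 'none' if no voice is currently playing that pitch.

Answer: 2 0 none 1

Derivation:
Op 1: note_on(88): voice 0 is free -> assigned | voices=[88 - -]
Op 2: note_on(85): voice 1 is free -> assigned | voices=[88 85 -]
Op 3: note_on(60): voice 2 is free -> assigned | voices=[88 85 60]
Op 4: note_on(89): all voices busy, STEAL voice 0 (pitch 88, oldest) -> assign | voices=[89 85 60]
Op 5: note_off(89): free voice 0 | voices=[- 85 60]
Op 6: note_on(63): voice 0 is free -> assigned | voices=[63 85 60]
Op 7: note_off(63): free voice 0 | voices=[- 85 60]
Op 8: note_on(79): voice 0 is free -> assigned | voices=[79 85 60]
Op 9: note_on(67): all voices busy, STEAL voice 1 (pitch 85, oldest) -> assign | voices=[79 67 60]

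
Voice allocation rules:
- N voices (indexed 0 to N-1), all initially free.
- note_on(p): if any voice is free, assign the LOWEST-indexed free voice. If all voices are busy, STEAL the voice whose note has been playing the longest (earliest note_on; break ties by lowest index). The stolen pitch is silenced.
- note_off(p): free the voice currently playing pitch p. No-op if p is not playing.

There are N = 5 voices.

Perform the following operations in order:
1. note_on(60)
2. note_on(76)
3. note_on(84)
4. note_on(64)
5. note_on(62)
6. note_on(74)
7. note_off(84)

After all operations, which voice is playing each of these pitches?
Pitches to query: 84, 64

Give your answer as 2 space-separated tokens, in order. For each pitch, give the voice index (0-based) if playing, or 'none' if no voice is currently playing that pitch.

Op 1: note_on(60): voice 0 is free -> assigned | voices=[60 - - - -]
Op 2: note_on(76): voice 1 is free -> assigned | voices=[60 76 - - -]
Op 3: note_on(84): voice 2 is free -> assigned | voices=[60 76 84 - -]
Op 4: note_on(64): voice 3 is free -> assigned | voices=[60 76 84 64 -]
Op 5: note_on(62): voice 4 is free -> assigned | voices=[60 76 84 64 62]
Op 6: note_on(74): all voices busy, STEAL voice 0 (pitch 60, oldest) -> assign | voices=[74 76 84 64 62]
Op 7: note_off(84): free voice 2 | voices=[74 76 - 64 62]

Answer: none 3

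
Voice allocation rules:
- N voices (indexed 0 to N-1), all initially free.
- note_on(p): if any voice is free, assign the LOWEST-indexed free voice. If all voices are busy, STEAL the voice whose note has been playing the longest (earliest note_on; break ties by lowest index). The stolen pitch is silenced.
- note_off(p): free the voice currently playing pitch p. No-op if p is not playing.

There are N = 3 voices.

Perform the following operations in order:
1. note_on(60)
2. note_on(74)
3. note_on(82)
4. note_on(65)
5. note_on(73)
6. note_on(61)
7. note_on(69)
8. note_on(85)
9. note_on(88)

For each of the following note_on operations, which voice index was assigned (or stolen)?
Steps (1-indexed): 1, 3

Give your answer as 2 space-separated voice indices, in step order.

Op 1: note_on(60): voice 0 is free -> assigned | voices=[60 - -]
Op 2: note_on(74): voice 1 is free -> assigned | voices=[60 74 -]
Op 3: note_on(82): voice 2 is free -> assigned | voices=[60 74 82]
Op 4: note_on(65): all voices busy, STEAL voice 0 (pitch 60, oldest) -> assign | voices=[65 74 82]
Op 5: note_on(73): all voices busy, STEAL voice 1 (pitch 74, oldest) -> assign | voices=[65 73 82]
Op 6: note_on(61): all voices busy, STEAL voice 2 (pitch 82, oldest) -> assign | voices=[65 73 61]
Op 7: note_on(69): all voices busy, STEAL voice 0 (pitch 65, oldest) -> assign | voices=[69 73 61]
Op 8: note_on(85): all voices busy, STEAL voice 1 (pitch 73, oldest) -> assign | voices=[69 85 61]
Op 9: note_on(88): all voices busy, STEAL voice 2 (pitch 61, oldest) -> assign | voices=[69 85 88]

Answer: 0 2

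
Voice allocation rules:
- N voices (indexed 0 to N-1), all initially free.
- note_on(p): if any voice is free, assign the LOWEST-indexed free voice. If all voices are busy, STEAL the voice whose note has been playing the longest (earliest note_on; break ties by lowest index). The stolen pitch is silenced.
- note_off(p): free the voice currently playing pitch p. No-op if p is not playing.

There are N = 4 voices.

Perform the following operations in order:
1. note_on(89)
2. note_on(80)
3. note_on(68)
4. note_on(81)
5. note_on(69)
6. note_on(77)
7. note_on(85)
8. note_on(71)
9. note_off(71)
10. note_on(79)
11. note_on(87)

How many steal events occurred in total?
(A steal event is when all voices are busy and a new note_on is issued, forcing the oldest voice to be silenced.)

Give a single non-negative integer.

Answer: 5

Derivation:
Op 1: note_on(89): voice 0 is free -> assigned | voices=[89 - - -]
Op 2: note_on(80): voice 1 is free -> assigned | voices=[89 80 - -]
Op 3: note_on(68): voice 2 is free -> assigned | voices=[89 80 68 -]
Op 4: note_on(81): voice 3 is free -> assigned | voices=[89 80 68 81]
Op 5: note_on(69): all voices busy, STEAL voice 0 (pitch 89, oldest) -> assign | voices=[69 80 68 81]
Op 6: note_on(77): all voices busy, STEAL voice 1 (pitch 80, oldest) -> assign | voices=[69 77 68 81]
Op 7: note_on(85): all voices busy, STEAL voice 2 (pitch 68, oldest) -> assign | voices=[69 77 85 81]
Op 8: note_on(71): all voices busy, STEAL voice 3 (pitch 81, oldest) -> assign | voices=[69 77 85 71]
Op 9: note_off(71): free voice 3 | voices=[69 77 85 -]
Op 10: note_on(79): voice 3 is free -> assigned | voices=[69 77 85 79]
Op 11: note_on(87): all voices busy, STEAL voice 0 (pitch 69, oldest) -> assign | voices=[87 77 85 79]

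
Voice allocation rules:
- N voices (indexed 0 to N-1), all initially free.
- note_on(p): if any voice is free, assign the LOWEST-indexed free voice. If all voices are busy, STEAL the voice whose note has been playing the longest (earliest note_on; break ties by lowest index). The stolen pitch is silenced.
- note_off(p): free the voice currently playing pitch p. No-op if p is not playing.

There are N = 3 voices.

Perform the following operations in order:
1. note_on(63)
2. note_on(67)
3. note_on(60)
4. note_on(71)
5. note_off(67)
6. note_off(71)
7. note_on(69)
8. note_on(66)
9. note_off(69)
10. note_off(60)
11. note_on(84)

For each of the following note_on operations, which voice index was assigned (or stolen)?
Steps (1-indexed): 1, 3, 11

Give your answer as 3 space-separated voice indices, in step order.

Answer: 0 2 0

Derivation:
Op 1: note_on(63): voice 0 is free -> assigned | voices=[63 - -]
Op 2: note_on(67): voice 1 is free -> assigned | voices=[63 67 -]
Op 3: note_on(60): voice 2 is free -> assigned | voices=[63 67 60]
Op 4: note_on(71): all voices busy, STEAL voice 0 (pitch 63, oldest) -> assign | voices=[71 67 60]
Op 5: note_off(67): free voice 1 | voices=[71 - 60]
Op 6: note_off(71): free voice 0 | voices=[- - 60]
Op 7: note_on(69): voice 0 is free -> assigned | voices=[69 - 60]
Op 8: note_on(66): voice 1 is free -> assigned | voices=[69 66 60]
Op 9: note_off(69): free voice 0 | voices=[- 66 60]
Op 10: note_off(60): free voice 2 | voices=[- 66 -]
Op 11: note_on(84): voice 0 is free -> assigned | voices=[84 66 -]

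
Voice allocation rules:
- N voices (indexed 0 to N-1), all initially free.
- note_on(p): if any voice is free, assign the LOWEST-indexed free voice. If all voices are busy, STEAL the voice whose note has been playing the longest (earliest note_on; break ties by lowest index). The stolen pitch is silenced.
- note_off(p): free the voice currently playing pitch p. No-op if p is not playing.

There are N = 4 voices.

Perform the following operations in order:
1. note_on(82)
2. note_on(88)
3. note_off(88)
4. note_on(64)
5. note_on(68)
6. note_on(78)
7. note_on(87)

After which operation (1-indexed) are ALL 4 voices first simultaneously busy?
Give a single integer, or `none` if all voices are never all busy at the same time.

Op 1: note_on(82): voice 0 is free -> assigned | voices=[82 - - -]
Op 2: note_on(88): voice 1 is free -> assigned | voices=[82 88 - -]
Op 3: note_off(88): free voice 1 | voices=[82 - - -]
Op 4: note_on(64): voice 1 is free -> assigned | voices=[82 64 - -]
Op 5: note_on(68): voice 2 is free -> assigned | voices=[82 64 68 -]
Op 6: note_on(78): voice 3 is free -> assigned | voices=[82 64 68 78]
Op 7: note_on(87): all voices busy, STEAL voice 0 (pitch 82, oldest) -> assign | voices=[87 64 68 78]

Answer: 6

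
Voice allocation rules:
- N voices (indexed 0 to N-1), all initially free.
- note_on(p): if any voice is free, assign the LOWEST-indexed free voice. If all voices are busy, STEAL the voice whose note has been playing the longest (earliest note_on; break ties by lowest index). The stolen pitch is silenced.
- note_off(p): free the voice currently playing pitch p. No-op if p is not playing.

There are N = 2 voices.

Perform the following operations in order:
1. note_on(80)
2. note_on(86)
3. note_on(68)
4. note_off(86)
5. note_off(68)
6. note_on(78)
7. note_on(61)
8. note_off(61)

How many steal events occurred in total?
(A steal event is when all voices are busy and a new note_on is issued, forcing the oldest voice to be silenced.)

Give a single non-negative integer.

Op 1: note_on(80): voice 0 is free -> assigned | voices=[80 -]
Op 2: note_on(86): voice 1 is free -> assigned | voices=[80 86]
Op 3: note_on(68): all voices busy, STEAL voice 0 (pitch 80, oldest) -> assign | voices=[68 86]
Op 4: note_off(86): free voice 1 | voices=[68 -]
Op 5: note_off(68): free voice 0 | voices=[- -]
Op 6: note_on(78): voice 0 is free -> assigned | voices=[78 -]
Op 7: note_on(61): voice 1 is free -> assigned | voices=[78 61]
Op 8: note_off(61): free voice 1 | voices=[78 -]

Answer: 1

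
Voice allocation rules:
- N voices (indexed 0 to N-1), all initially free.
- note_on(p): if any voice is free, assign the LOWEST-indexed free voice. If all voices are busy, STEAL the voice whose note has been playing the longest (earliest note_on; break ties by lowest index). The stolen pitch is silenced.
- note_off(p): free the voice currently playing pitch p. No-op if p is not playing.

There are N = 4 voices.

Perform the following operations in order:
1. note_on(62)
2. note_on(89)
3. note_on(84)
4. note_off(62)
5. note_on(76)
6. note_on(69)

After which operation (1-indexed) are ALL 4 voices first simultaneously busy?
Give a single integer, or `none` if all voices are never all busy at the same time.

Answer: 6

Derivation:
Op 1: note_on(62): voice 0 is free -> assigned | voices=[62 - - -]
Op 2: note_on(89): voice 1 is free -> assigned | voices=[62 89 - -]
Op 3: note_on(84): voice 2 is free -> assigned | voices=[62 89 84 -]
Op 4: note_off(62): free voice 0 | voices=[- 89 84 -]
Op 5: note_on(76): voice 0 is free -> assigned | voices=[76 89 84 -]
Op 6: note_on(69): voice 3 is free -> assigned | voices=[76 89 84 69]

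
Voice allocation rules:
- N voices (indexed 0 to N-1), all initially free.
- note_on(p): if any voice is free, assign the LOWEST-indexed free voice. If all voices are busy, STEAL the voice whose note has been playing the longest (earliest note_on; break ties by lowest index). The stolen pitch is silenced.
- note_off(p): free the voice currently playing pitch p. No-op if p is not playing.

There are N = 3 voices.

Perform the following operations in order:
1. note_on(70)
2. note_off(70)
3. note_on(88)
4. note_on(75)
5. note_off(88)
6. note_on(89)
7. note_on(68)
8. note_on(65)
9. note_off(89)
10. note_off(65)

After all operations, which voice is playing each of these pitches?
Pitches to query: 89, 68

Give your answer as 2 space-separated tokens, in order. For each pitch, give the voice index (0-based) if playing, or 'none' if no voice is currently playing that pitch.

Answer: none 2

Derivation:
Op 1: note_on(70): voice 0 is free -> assigned | voices=[70 - -]
Op 2: note_off(70): free voice 0 | voices=[- - -]
Op 3: note_on(88): voice 0 is free -> assigned | voices=[88 - -]
Op 4: note_on(75): voice 1 is free -> assigned | voices=[88 75 -]
Op 5: note_off(88): free voice 0 | voices=[- 75 -]
Op 6: note_on(89): voice 0 is free -> assigned | voices=[89 75 -]
Op 7: note_on(68): voice 2 is free -> assigned | voices=[89 75 68]
Op 8: note_on(65): all voices busy, STEAL voice 1 (pitch 75, oldest) -> assign | voices=[89 65 68]
Op 9: note_off(89): free voice 0 | voices=[- 65 68]
Op 10: note_off(65): free voice 1 | voices=[- - 68]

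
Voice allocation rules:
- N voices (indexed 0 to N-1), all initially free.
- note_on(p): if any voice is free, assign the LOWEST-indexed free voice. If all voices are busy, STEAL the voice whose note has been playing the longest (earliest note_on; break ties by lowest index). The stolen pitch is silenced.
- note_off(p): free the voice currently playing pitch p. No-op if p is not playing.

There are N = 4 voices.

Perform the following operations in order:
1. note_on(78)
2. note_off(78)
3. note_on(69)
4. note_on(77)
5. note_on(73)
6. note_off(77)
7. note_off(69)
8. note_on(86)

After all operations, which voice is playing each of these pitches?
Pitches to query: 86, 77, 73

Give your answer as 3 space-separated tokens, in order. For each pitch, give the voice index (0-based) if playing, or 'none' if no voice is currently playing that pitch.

Op 1: note_on(78): voice 0 is free -> assigned | voices=[78 - - -]
Op 2: note_off(78): free voice 0 | voices=[- - - -]
Op 3: note_on(69): voice 0 is free -> assigned | voices=[69 - - -]
Op 4: note_on(77): voice 1 is free -> assigned | voices=[69 77 - -]
Op 5: note_on(73): voice 2 is free -> assigned | voices=[69 77 73 -]
Op 6: note_off(77): free voice 1 | voices=[69 - 73 -]
Op 7: note_off(69): free voice 0 | voices=[- - 73 -]
Op 8: note_on(86): voice 0 is free -> assigned | voices=[86 - 73 -]

Answer: 0 none 2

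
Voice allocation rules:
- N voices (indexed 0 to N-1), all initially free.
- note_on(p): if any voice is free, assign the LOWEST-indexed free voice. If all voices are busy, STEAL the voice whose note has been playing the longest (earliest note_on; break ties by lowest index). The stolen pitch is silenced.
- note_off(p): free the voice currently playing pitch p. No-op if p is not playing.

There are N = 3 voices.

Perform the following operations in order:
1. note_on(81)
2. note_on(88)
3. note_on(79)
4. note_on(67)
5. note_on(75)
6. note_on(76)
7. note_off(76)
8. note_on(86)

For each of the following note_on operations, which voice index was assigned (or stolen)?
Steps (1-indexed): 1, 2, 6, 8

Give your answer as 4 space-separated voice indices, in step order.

Op 1: note_on(81): voice 0 is free -> assigned | voices=[81 - -]
Op 2: note_on(88): voice 1 is free -> assigned | voices=[81 88 -]
Op 3: note_on(79): voice 2 is free -> assigned | voices=[81 88 79]
Op 4: note_on(67): all voices busy, STEAL voice 0 (pitch 81, oldest) -> assign | voices=[67 88 79]
Op 5: note_on(75): all voices busy, STEAL voice 1 (pitch 88, oldest) -> assign | voices=[67 75 79]
Op 6: note_on(76): all voices busy, STEAL voice 2 (pitch 79, oldest) -> assign | voices=[67 75 76]
Op 7: note_off(76): free voice 2 | voices=[67 75 -]
Op 8: note_on(86): voice 2 is free -> assigned | voices=[67 75 86]

Answer: 0 1 2 2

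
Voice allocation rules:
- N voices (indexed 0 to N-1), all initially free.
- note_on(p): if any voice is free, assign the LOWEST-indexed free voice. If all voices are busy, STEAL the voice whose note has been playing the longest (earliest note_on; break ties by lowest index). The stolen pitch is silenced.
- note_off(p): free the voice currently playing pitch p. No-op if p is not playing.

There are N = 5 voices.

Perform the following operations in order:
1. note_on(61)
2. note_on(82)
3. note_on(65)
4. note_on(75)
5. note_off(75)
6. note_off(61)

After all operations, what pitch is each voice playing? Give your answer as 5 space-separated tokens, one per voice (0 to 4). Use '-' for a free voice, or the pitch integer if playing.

Answer: - 82 65 - -

Derivation:
Op 1: note_on(61): voice 0 is free -> assigned | voices=[61 - - - -]
Op 2: note_on(82): voice 1 is free -> assigned | voices=[61 82 - - -]
Op 3: note_on(65): voice 2 is free -> assigned | voices=[61 82 65 - -]
Op 4: note_on(75): voice 3 is free -> assigned | voices=[61 82 65 75 -]
Op 5: note_off(75): free voice 3 | voices=[61 82 65 - -]
Op 6: note_off(61): free voice 0 | voices=[- 82 65 - -]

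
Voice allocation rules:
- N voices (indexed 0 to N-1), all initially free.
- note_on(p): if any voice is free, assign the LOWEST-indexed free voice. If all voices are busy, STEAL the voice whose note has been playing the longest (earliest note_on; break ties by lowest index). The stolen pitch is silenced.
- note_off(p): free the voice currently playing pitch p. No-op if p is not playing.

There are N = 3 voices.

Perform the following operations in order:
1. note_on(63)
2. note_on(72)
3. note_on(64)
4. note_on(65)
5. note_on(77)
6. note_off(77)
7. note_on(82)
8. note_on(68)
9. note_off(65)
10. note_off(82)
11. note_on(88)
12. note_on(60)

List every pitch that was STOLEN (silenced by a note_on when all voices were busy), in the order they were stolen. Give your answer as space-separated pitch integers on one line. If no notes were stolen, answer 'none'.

Answer: 63 72 64

Derivation:
Op 1: note_on(63): voice 0 is free -> assigned | voices=[63 - -]
Op 2: note_on(72): voice 1 is free -> assigned | voices=[63 72 -]
Op 3: note_on(64): voice 2 is free -> assigned | voices=[63 72 64]
Op 4: note_on(65): all voices busy, STEAL voice 0 (pitch 63, oldest) -> assign | voices=[65 72 64]
Op 5: note_on(77): all voices busy, STEAL voice 1 (pitch 72, oldest) -> assign | voices=[65 77 64]
Op 6: note_off(77): free voice 1 | voices=[65 - 64]
Op 7: note_on(82): voice 1 is free -> assigned | voices=[65 82 64]
Op 8: note_on(68): all voices busy, STEAL voice 2 (pitch 64, oldest) -> assign | voices=[65 82 68]
Op 9: note_off(65): free voice 0 | voices=[- 82 68]
Op 10: note_off(82): free voice 1 | voices=[- - 68]
Op 11: note_on(88): voice 0 is free -> assigned | voices=[88 - 68]
Op 12: note_on(60): voice 1 is free -> assigned | voices=[88 60 68]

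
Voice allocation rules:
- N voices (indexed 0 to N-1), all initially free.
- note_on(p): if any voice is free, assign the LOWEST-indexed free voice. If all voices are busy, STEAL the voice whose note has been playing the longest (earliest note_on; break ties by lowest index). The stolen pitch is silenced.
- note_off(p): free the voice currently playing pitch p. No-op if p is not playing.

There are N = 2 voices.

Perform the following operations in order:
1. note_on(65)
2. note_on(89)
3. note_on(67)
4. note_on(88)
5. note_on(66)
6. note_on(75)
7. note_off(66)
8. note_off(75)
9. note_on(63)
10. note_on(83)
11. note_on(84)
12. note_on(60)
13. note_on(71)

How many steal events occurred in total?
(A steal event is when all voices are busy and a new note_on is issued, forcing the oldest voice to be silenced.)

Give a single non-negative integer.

Answer: 7

Derivation:
Op 1: note_on(65): voice 0 is free -> assigned | voices=[65 -]
Op 2: note_on(89): voice 1 is free -> assigned | voices=[65 89]
Op 3: note_on(67): all voices busy, STEAL voice 0 (pitch 65, oldest) -> assign | voices=[67 89]
Op 4: note_on(88): all voices busy, STEAL voice 1 (pitch 89, oldest) -> assign | voices=[67 88]
Op 5: note_on(66): all voices busy, STEAL voice 0 (pitch 67, oldest) -> assign | voices=[66 88]
Op 6: note_on(75): all voices busy, STEAL voice 1 (pitch 88, oldest) -> assign | voices=[66 75]
Op 7: note_off(66): free voice 0 | voices=[- 75]
Op 8: note_off(75): free voice 1 | voices=[- -]
Op 9: note_on(63): voice 0 is free -> assigned | voices=[63 -]
Op 10: note_on(83): voice 1 is free -> assigned | voices=[63 83]
Op 11: note_on(84): all voices busy, STEAL voice 0 (pitch 63, oldest) -> assign | voices=[84 83]
Op 12: note_on(60): all voices busy, STEAL voice 1 (pitch 83, oldest) -> assign | voices=[84 60]
Op 13: note_on(71): all voices busy, STEAL voice 0 (pitch 84, oldest) -> assign | voices=[71 60]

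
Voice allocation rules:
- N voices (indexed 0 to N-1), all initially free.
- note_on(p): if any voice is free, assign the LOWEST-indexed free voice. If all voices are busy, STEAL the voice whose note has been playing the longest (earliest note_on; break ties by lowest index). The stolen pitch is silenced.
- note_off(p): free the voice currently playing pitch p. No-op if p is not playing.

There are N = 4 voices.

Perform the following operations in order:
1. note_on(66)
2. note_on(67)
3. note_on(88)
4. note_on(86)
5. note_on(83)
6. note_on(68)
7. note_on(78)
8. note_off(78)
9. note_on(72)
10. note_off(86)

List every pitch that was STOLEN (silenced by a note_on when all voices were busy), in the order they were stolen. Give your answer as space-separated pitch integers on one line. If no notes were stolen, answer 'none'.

Answer: 66 67 88

Derivation:
Op 1: note_on(66): voice 0 is free -> assigned | voices=[66 - - -]
Op 2: note_on(67): voice 1 is free -> assigned | voices=[66 67 - -]
Op 3: note_on(88): voice 2 is free -> assigned | voices=[66 67 88 -]
Op 4: note_on(86): voice 3 is free -> assigned | voices=[66 67 88 86]
Op 5: note_on(83): all voices busy, STEAL voice 0 (pitch 66, oldest) -> assign | voices=[83 67 88 86]
Op 6: note_on(68): all voices busy, STEAL voice 1 (pitch 67, oldest) -> assign | voices=[83 68 88 86]
Op 7: note_on(78): all voices busy, STEAL voice 2 (pitch 88, oldest) -> assign | voices=[83 68 78 86]
Op 8: note_off(78): free voice 2 | voices=[83 68 - 86]
Op 9: note_on(72): voice 2 is free -> assigned | voices=[83 68 72 86]
Op 10: note_off(86): free voice 3 | voices=[83 68 72 -]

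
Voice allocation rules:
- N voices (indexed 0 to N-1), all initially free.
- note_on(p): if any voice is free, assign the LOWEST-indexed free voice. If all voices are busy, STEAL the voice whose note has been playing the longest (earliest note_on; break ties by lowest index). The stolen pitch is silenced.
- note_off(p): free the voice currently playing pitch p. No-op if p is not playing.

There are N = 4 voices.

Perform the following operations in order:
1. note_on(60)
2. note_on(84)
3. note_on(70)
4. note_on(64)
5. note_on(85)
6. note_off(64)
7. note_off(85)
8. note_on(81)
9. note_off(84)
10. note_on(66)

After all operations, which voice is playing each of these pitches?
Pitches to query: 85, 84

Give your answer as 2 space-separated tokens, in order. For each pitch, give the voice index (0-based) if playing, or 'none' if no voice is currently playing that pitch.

Op 1: note_on(60): voice 0 is free -> assigned | voices=[60 - - -]
Op 2: note_on(84): voice 1 is free -> assigned | voices=[60 84 - -]
Op 3: note_on(70): voice 2 is free -> assigned | voices=[60 84 70 -]
Op 4: note_on(64): voice 3 is free -> assigned | voices=[60 84 70 64]
Op 5: note_on(85): all voices busy, STEAL voice 0 (pitch 60, oldest) -> assign | voices=[85 84 70 64]
Op 6: note_off(64): free voice 3 | voices=[85 84 70 -]
Op 7: note_off(85): free voice 0 | voices=[- 84 70 -]
Op 8: note_on(81): voice 0 is free -> assigned | voices=[81 84 70 -]
Op 9: note_off(84): free voice 1 | voices=[81 - 70 -]
Op 10: note_on(66): voice 1 is free -> assigned | voices=[81 66 70 -]

Answer: none none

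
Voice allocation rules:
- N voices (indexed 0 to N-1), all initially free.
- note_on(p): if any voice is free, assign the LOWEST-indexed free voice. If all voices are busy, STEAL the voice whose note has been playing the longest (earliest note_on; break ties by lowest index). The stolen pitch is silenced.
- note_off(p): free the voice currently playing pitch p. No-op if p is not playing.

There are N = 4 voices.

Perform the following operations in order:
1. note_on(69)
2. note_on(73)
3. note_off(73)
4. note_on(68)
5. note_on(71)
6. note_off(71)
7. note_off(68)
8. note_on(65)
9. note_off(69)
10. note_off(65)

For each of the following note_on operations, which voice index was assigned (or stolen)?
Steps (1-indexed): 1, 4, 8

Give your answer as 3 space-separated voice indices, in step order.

Answer: 0 1 1

Derivation:
Op 1: note_on(69): voice 0 is free -> assigned | voices=[69 - - -]
Op 2: note_on(73): voice 1 is free -> assigned | voices=[69 73 - -]
Op 3: note_off(73): free voice 1 | voices=[69 - - -]
Op 4: note_on(68): voice 1 is free -> assigned | voices=[69 68 - -]
Op 5: note_on(71): voice 2 is free -> assigned | voices=[69 68 71 -]
Op 6: note_off(71): free voice 2 | voices=[69 68 - -]
Op 7: note_off(68): free voice 1 | voices=[69 - - -]
Op 8: note_on(65): voice 1 is free -> assigned | voices=[69 65 - -]
Op 9: note_off(69): free voice 0 | voices=[- 65 - -]
Op 10: note_off(65): free voice 1 | voices=[- - - -]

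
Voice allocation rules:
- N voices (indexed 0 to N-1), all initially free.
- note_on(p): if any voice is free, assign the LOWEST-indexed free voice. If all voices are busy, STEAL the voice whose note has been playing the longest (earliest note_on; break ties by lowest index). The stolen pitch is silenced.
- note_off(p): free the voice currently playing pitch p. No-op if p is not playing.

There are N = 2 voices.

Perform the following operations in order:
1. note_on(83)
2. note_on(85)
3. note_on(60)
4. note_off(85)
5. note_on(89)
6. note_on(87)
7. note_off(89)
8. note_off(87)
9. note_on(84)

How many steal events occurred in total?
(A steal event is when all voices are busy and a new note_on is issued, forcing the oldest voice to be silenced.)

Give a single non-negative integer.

Op 1: note_on(83): voice 0 is free -> assigned | voices=[83 -]
Op 2: note_on(85): voice 1 is free -> assigned | voices=[83 85]
Op 3: note_on(60): all voices busy, STEAL voice 0 (pitch 83, oldest) -> assign | voices=[60 85]
Op 4: note_off(85): free voice 1 | voices=[60 -]
Op 5: note_on(89): voice 1 is free -> assigned | voices=[60 89]
Op 6: note_on(87): all voices busy, STEAL voice 0 (pitch 60, oldest) -> assign | voices=[87 89]
Op 7: note_off(89): free voice 1 | voices=[87 -]
Op 8: note_off(87): free voice 0 | voices=[- -]
Op 9: note_on(84): voice 0 is free -> assigned | voices=[84 -]

Answer: 2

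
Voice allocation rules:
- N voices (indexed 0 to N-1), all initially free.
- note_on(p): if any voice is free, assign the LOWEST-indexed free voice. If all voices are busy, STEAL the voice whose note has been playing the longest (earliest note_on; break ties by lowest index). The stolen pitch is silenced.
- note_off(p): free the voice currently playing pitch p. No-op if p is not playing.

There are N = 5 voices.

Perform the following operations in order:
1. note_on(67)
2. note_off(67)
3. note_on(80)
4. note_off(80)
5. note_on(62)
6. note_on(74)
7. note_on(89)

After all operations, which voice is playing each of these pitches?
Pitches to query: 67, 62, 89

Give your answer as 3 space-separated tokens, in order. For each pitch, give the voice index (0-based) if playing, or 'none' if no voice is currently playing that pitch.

Answer: none 0 2

Derivation:
Op 1: note_on(67): voice 0 is free -> assigned | voices=[67 - - - -]
Op 2: note_off(67): free voice 0 | voices=[- - - - -]
Op 3: note_on(80): voice 0 is free -> assigned | voices=[80 - - - -]
Op 4: note_off(80): free voice 0 | voices=[- - - - -]
Op 5: note_on(62): voice 0 is free -> assigned | voices=[62 - - - -]
Op 6: note_on(74): voice 1 is free -> assigned | voices=[62 74 - - -]
Op 7: note_on(89): voice 2 is free -> assigned | voices=[62 74 89 - -]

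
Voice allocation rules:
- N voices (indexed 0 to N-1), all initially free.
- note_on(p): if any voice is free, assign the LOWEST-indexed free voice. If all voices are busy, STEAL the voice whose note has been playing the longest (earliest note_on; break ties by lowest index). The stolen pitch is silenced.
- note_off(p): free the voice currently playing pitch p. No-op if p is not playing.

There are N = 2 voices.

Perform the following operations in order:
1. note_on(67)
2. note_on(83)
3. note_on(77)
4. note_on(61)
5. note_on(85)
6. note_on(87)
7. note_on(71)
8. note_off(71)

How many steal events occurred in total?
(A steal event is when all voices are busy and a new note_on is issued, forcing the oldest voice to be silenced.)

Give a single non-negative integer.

Op 1: note_on(67): voice 0 is free -> assigned | voices=[67 -]
Op 2: note_on(83): voice 1 is free -> assigned | voices=[67 83]
Op 3: note_on(77): all voices busy, STEAL voice 0 (pitch 67, oldest) -> assign | voices=[77 83]
Op 4: note_on(61): all voices busy, STEAL voice 1 (pitch 83, oldest) -> assign | voices=[77 61]
Op 5: note_on(85): all voices busy, STEAL voice 0 (pitch 77, oldest) -> assign | voices=[85 61]
Op 6: note_on(87): all voices busy, STEAL voice 1 (pitch 61, oldest) -> assign | voices=[85 87]
Op 7: note_on(71): all voices busy, STEAL voice 0 (pitch 85, oldest) -> assign | voices=[71 87]
Op 8: note_off(71): free voice 0 | voices=[- 87]

Answer: 5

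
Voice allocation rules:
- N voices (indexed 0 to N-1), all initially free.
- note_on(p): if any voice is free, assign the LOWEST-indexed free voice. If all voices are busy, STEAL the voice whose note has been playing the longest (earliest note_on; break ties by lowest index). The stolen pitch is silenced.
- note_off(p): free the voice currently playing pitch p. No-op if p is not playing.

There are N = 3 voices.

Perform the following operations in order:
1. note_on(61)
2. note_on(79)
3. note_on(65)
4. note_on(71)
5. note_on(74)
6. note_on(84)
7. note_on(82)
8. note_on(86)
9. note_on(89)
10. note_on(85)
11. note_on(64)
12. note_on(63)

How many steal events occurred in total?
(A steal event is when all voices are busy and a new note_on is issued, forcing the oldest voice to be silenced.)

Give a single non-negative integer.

Answer: 9

Derivation:
Op 1: note_on(61): voice 0 is free -> assigned | voices=[61 - -]
Op 2: note_on(79): voice 1 is free -> assigned | voices=[61 79 -]
Op 3: note_on(65): voice 2 is free -> assigned | voices=[61 79 65]
Op 4: note_on(71): all voices busy, STEAL voice 0 (pitch 61, oldest) -> assign | voices=[71 79 65]
Op 5: note_on(74): all voices busy, STEAL voice 1 (pitch 79, oldest) -> assign | voices=[71 74 65]
Op 6: note_on(84): all voices busy, STEAL voice 2 (pitch 65, oldest) -> assign | voices=[71 74 84]
Op 7: note_on(82): all voices busy, STEAL voice 0 (pitch 71, oldest) -> assign | voices=[82 74 84]
Op 8: note_on(86): all voices busy, STEAL voice 1 (pitch 74, oldest) -> assign | voices=[82 86 84]
Op 9: note_on(89): all voices busy, STEAL voice 2 (pitch 84, oldest) -> assign | voices=[82 86 89]
Op 10: note_on(85): all voices busy, STEAL voice 0 (pitch 82, oldest) -> assign | voices=[85 86 89]
Op 11: note_on(64): all voices busy, STEAL voice 1 (pitch 86, oldest) -> assign | voices=[85 64 89]
Op 12: note_on(63): all voices busy, STEAL voice 2 (pitch 89, oldest) -> assign | voices=[85 64 63]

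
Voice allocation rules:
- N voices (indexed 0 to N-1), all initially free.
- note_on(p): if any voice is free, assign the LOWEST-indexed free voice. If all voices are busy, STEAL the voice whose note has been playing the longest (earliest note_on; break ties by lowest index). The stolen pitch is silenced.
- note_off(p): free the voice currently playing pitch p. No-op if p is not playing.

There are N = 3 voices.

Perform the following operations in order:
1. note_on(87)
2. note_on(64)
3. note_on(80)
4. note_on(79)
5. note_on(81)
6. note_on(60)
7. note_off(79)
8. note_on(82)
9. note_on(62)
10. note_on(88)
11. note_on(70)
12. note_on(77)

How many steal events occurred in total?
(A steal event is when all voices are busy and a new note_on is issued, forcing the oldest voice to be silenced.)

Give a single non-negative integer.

Op 1: note_on(87): voice 0 is free -> assigned | voices=[87 - -]
Op 2: note_on(64): voice 1 is free -> assigned | voices=[87 64 -]
Op 3: note_on(80): voice 2 is free -> assigned | voices=[87 64 80]
Op 4: note_on(79): all voices busy, STEAL voice 0 (pitch 87, oldest) -> assign | voices=[79 64 80]
Op 5: note_on(81): all voices busy, STEAL voice 1 (pitch 64, oldest) -> assign | voices=[79 81 80]
Op 6: note_on(60): all voices busy, STEAL voice 2 (pitch 80, oldest) -> assign | voices=[79 81 60]
Op 7: note_off(79): free voice 0 | voices=[- 81 60]
Op 8: note_on(82): voice 0 is free -> assigned | voices=[82 81 60]
Op 9: note_on(62): all voices busy, STEAL voice 1 (pitch 81, oldest) -> assign | voices=[82 62 60]
Op 10: note_on(88): all voices busy, STEAL voice 2 (pitch 60, oldest) -> assign | voices=[82 62 88]
Op 11: note_on(70): all voices busy, STEAL voice 0 (pitch 82, oldest) -> assign | voices=[70 62 88]
Op 12: note_on(77): all voices busy, STEAL voice 1 (pitch 62, oldest) -> assign | voices=[70 77 88]

Answer: 7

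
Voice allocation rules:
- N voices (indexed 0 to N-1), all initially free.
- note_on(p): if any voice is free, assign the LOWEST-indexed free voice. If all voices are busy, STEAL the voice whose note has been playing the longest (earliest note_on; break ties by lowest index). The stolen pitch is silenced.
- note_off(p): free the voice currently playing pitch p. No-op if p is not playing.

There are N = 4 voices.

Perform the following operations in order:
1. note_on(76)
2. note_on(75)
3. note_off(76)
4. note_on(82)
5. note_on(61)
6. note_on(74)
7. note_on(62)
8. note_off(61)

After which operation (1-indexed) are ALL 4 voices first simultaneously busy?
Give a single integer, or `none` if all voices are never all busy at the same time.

Op 1: note_on(76): voice 0 is free -> assigned | voices=[76 - - -]
Op 2: note_on(75): voice 1 is free -> assigned | voices=[76 75 - -]
Op 3: note_off(76): free voice 0 | voices=[- 75 - -]
Op 4: note_on(82): voice 0 is free -> assigned | voices=[82 75 - -]
Op 5: note_on(61): voice 2 is free -> assigned | voices=[82 75 61 -]
Op 6: note_on(74): voice 3 is free -> assigned | voices=[82 75 61 74]
Op 7: note_on(62): all voices busy, STEAL voice 1 (pitch 75, oldest) -> assign | voices=[82 62 61 74]
Op 8: note_off(61): free voice 2 | voices=[82 62 - 74]

Answer: 6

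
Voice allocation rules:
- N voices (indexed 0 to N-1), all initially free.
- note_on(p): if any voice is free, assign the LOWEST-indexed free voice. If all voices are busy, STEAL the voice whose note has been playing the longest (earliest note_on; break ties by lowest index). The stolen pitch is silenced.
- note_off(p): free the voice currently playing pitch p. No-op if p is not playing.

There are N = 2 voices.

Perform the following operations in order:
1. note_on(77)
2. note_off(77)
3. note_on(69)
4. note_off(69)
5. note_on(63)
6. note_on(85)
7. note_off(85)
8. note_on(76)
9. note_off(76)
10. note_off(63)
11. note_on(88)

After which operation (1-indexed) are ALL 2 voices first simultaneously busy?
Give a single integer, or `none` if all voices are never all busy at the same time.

Answer: 6

Derivation:
Op 1: note_on(77): voice 0 is free -> assigned | voices=[77 -]
Op 2: note_off(77): free voice 0 | voices=[- -]
Op 3: note_on(69): voice 0 is free -> assigned | voices=[69 -]
Op 4: note_off(69): free voice 0 | voices=[- -]
Op 5: note_on(63): voice 0 is free -> assigned | voices=[63 -]
Op 6: note_on(85): voice 1 is free -> assigned | voices=[63 85]
Op 7: note_off(85): free voice 1 | voices=[63 -]
Op 8: note_on(76): voice 1 is free -> assigned | voices=[63 76]
Op 9: note_off(76): free voice 1 | voices=[63 -]
Op 10: note_off(63): free voice 0 | voices=[- -]
Op 11: note_on(88): voice 0 is free -> assigned | voices=[88 -]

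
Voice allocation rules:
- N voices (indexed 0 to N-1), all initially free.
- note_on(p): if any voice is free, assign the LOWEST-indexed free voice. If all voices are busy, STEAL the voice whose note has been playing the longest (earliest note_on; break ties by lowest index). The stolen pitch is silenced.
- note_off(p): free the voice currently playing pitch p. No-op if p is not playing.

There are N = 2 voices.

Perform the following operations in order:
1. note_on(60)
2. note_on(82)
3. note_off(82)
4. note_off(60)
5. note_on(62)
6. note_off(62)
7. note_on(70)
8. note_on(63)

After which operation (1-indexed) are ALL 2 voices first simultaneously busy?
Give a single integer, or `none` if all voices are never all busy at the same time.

Op 1: note_on(60): voice 0 is free -> assigned | voices=[60 -]
Op 2: note_on(82): voice 1 is free -> assigned | voices=[60 82]
Op 3: note_off(82): free voice 1 | voices=[60 -]
Op 4: note_off(60): free voice 0 | voices=[- -]
Op 5: note_on(62): voice 0 is free -> assigned | voices=[62 -]
Op 6: note_off(62): free voice 0 | voices=[- -]
Op 7: note_on(70): voice 0 is free -> assigned | voices=[70 -]
Op 8: note_on(63): voice 1 is free -> assigned | voices=[70 63]

Answer: 2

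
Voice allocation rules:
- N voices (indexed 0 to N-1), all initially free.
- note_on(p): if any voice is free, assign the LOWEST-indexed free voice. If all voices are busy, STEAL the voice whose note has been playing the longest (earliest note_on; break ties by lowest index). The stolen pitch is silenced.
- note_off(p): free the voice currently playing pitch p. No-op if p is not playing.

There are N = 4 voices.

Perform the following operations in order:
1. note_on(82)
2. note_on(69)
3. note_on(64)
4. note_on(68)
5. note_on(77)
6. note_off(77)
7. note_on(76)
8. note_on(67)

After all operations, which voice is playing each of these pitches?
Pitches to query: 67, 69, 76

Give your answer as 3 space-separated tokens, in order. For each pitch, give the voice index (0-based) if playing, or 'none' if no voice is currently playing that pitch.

Op 1: note_on(82): voice 0 is free -> assigned | voices=[82 - - -]
Op 2: note_on(69): voice 1 is free -> assigned | voices=[82 69 - -]
Op 3: note_on(64): voice 2 is free -> assigned | voices=[82 69 64 -]
Op 4: note_on(68): voice 3 is free -> assigned | voices=[82 69 64 68]
Op 5: note_on(77): all voices busy, STEAL voice 0 (pitch 82, oldest) -> assign | voices=[77 69 64 68]
Op 6: note_off(77): free voice 0 | voices=[- 69 64 68]
Op 7: note_on(76): voice 0 is free -> assigned | voices=[76 69 64 68]
Op 8: note_on(67): all voices busy, STEAL voice 1 (pitch 69, oldest) -> assign | voices=[76 67 64 68]

Answer: 1 none 0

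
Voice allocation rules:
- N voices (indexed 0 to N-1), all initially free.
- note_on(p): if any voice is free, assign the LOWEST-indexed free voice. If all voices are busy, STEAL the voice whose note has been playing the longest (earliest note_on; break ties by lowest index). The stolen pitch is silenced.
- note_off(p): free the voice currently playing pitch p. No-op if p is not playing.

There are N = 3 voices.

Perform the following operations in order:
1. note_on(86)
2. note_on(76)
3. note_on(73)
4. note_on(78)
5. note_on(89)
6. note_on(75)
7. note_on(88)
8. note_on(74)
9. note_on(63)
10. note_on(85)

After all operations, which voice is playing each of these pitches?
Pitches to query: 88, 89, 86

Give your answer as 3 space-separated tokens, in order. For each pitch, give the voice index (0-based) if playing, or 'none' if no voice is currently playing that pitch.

Op 1: note_on(86): voice 0 is free -> assigned | voices=[86 - -]
Op 2: note_on(76): voice 1 is free -> assigned | voices=[86 76 -]
Op 3: note_on(73): voice 2 is free -> assigned | voices=[86 76 73]
Op 4: note_on(78): all voices busy, STEAL voice 0 (pitch 86, oldest) -> assign | voices=[78 76 73]
Op 5: note_on(89): all voices busy, STEAL voice 1 (pitch 76, oldest) -> assign | voices=[78 89 73]
Op 6: note_on(75): all voices busy, STEAL voice 2 (pitch 73, oldest) -> assign | voices=[78 89 75]
Op 7: note_on(88): all voices busy, STEAL voice 0 (pitch 78, oldest) -> assign | voices=[88 89 75]
Op 8: note_on(74): all voices busy, STEAL voice 1 (pitch 89, oldest) -> assign | voices=[88 74 75]
Op 9: note_on(63): all voices busy, STEAL voice 2 (pitch 75, oldest) -> assign | voices=[88 74 63]
Op 10: note_on(85): all voices busy, STEAL voice 0 (pitch 88, oldest) -> assign | voices=[85 74 63]

Answer: none none none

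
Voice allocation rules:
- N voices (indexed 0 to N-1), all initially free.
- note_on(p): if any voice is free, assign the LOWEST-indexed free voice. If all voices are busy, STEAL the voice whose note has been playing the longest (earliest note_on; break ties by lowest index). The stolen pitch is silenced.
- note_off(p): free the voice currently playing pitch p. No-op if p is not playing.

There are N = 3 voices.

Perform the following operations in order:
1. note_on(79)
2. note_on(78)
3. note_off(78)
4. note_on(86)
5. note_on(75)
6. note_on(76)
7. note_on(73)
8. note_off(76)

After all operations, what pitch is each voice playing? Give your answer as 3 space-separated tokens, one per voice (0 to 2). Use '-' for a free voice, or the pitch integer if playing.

Op 1: note_on(79): voice 0 is free -> assigned | voices=[79 - -]
Op 2: note_on(78): voice 1 is free -> assigned | voices=[79 78 -]
Op 3: note_off(78): free voice 1 | voices=[79 - -]
Op 4: note_on(86): voice 1 is free -> assigned | voices=[79 86 -]
Op 5: note_on(75): voice 2 is free -> assigned | voices=[79 86 75]
Op 6: note_on(76): all voices busy, STEAL voice 0 (pitch 79, oldest) -> assign | voices=[76 86 75]
Op 7: note_on(73): all voices busy, STEAL voice 1 (pitch 86, oldest) -> assign | voices=[76 73 75]
Op 8: note_off(76): free voice 0 | voices=[- 73 75]

Answer: - 73 75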